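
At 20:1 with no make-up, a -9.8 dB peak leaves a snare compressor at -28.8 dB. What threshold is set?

-29.8 dB

Gain reduction = -9.8 − (-28.8) = 19 dB; output overshoot = GR / (R − 1) = 19 / 19 = 1 dB.
Threshold = output − output overshoot = -28.8 − 1 = -29.8 dB.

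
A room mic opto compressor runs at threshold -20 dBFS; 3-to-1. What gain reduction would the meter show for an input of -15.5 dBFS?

3 dB

The signal is 4.5 dB above threshold.
After 3:1 compression the overshoot becomes 4.5/3 = 1.5 dB.
GR = overshoot in − overshoot out = 4.5 − 1.5 = 3 dB.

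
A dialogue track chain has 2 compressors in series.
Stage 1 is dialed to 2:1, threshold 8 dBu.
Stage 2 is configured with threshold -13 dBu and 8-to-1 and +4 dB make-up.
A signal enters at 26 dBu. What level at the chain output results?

Stage 1: overshoot 18 dB → 18/2 = 9 dB → 17 dBu.
Stage 2: 17 dBu is 30 dB over -13 dBu; at 8:1 that becomes 3.75 dB over, giving -9.25 dBu; +4 dB make-up → -5.25 dBu.

-5.25 dBu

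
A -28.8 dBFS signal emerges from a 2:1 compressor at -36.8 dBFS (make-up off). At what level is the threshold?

Let T be the threshold. Output overshoot = (input overshoot)/R, so -36.8 − T = (-28.8 − T)/2.
2·(-36.8 − T) = -28.8 − T → 1·T = -73.6 − (-28.8) = -44.8.
T = -44.8/1 = -44.8 dBFS.

-44.8 dBFS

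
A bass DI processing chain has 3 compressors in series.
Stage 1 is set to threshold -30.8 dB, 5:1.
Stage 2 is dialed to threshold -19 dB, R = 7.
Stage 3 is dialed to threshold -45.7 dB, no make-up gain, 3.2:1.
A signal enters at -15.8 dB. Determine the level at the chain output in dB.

-40.10625 dB

Stage 1: -15.8 dB is 15 dB over -30.8 dB; at 5:1 that becomes 3 dB over, giving -27.8 dB.
Stage 2: -27.8 dB ≤ -19 dB, so stage 2 doesn't engage; output -27.8 dB.
Stage 3: overshoot 17.9 dB → 17.9/3.2 = 5.59375 dB → -40.10625 dB.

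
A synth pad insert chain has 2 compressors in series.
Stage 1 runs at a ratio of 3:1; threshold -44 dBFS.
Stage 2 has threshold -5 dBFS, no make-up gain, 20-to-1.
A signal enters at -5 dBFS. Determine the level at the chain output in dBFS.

Stage 1: 39 dB above -44 dBFS, reduced 3:1 to 13 dB above → -31 dBFS.
Stage 2: -31 dBFS is at or below the -5 dBFS threshold — no compression; output -31 dBFS.

-31 dBFS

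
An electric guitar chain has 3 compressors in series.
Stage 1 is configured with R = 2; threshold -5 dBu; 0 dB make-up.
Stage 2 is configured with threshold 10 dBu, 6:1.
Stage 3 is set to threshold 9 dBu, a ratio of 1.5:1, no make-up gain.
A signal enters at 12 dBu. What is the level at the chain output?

Stage 1: 17 dB above -5 dBu, reduced 2:1 to 8.5 dB above → 3.5 dBu.
Stage 2: 3.5 dBu is at or below the 10 dBu threshold — no compression; output 3.5 dBu.
Stage 3: 3.5 dBu ≤ 9 dBu, so stage 3 doesn't engage; output 3.5 dBu.

3.5 dBu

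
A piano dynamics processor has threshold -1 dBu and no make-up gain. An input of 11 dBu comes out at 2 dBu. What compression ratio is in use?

Input overshoot = 11 − (-1) = 12 dB; output overshoot = 2 − (-1) = 3 dB.
Ratio = 12 / 3 = 4.

4:1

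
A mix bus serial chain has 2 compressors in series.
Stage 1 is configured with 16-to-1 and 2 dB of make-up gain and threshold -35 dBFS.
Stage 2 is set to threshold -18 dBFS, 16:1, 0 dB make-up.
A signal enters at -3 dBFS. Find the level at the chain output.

Stage 1: overshoot 32 dB → 32/16 = 2 dB → -33 dBFS; +2 dB make-up → -31 dBFS.
Stage 2: -31 dBFS ≤ -18 dBFS, so stage 2 doesn't engage; output -31 dBFS.

-31 dBFS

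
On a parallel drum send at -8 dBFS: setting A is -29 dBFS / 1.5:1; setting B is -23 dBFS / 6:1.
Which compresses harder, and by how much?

B, by 5.5 dB

A: GR = 21 − 21/1.5 = 7 dB.
B: GR = 15 − 15/6 = 12.5 dB.
Difference: 5.5 dB in favour of B.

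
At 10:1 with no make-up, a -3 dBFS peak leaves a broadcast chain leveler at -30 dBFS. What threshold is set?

-33 dBFS

Input is 30 dB above T (since output overshoot × R = input overshoot: (-30 − T)·10 = -3 − T gives T = -33 dBFS).
Check: -33 + (-3 − (-33))/10 = -33 + 3 = -30 dBFS. ✓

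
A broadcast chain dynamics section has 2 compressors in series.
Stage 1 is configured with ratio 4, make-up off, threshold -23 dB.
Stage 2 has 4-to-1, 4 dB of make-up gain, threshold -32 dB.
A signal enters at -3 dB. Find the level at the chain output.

-24.5 dB

Stage 1: overshoot 20 dB → 20/4 = 5 dB → -18 dB.
Stage 2: -18 dB is 14 dB over -32 dB; at 4:1 that becomes 3.5 dB over, giving -28.5 dB; +4 dB make-up → -24.5 dB.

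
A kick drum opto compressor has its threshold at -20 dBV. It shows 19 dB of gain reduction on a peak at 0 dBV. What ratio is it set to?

20:1

Input overshoot = 0 − (-20) = 20 dB.
Output overshoot = 20 − 19 = 1 dB.
Ratio = input overshoot / output overshoot = 20 / 1 = 20.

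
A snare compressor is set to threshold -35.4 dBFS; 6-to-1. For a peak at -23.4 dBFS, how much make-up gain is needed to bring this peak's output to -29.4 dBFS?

Overshoot 12 dB → 12/6 = 2 dB after compression, so the compressed level is -35.4 + 2 = -33.4 dBFS.
Make-up = target − compressed = -29.4 − (-33.4) = 4 dB.

4 dB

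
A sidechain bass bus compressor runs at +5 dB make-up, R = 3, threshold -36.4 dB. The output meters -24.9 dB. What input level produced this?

-16.9 dB

Stripping the +5 dB make-up gives -29.9 dB at the gain stage.
The compressed level sits -29.9 − (-36.4) = 6.5 dB over threshold.
Before 3:1 compression the overshoot was 6.5 × 3 = 19.5 dB, so input = -36.4 + 19.5 = -16.9 dB.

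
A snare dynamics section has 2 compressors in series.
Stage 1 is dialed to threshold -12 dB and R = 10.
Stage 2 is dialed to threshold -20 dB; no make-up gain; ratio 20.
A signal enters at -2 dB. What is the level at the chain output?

Stage 1: -2 dB is 10 dB over -12 dB; at 10:1 that becomes 1 dB over, giving -11 dB.
Stage 2: overshoot 9 dB → 9/20 = 0.45 dB → -19.55 dB.

-19.55 dB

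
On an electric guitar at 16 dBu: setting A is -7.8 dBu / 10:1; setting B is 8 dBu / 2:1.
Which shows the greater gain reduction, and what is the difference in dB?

A, by 17.42 dB

A: GR = 23.8 − 23.8/10 = 21.42 dB.
B: GR = 8 − 8/2 = 4 dB.
A reduces 17.42 dB more.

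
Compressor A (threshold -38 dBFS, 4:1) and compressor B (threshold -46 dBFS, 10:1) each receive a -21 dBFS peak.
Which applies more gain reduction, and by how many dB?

A: GR = 17 − 17/4 = 12.75 dB.
B: GR = 25 − 25/10 = 22.5 dB.
B reduces 9.75 dB more.

B, by 9.75 dB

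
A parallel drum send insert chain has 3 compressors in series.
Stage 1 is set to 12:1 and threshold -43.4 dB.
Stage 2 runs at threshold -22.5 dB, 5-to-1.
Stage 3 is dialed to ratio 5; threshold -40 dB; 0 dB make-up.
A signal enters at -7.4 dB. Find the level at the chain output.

-40.4 dB

Stage 1: -7.4 dB is 36 dB over -43.4 dB; at 12:1 that becomes 3 dB over, giving -40.4 dB.
Stage 2: below threshold (-40.4 ≤ -22.5); passes unchanged; output -40.4 dB.
Stage 3: below threshold (-40.4 ≤ -40); passes unchanged; output -40.4 dB.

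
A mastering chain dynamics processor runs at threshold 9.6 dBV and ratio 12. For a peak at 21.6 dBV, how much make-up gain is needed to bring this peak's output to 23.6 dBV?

Without make-up, output = threshold + overshoot/12 = 9.6 + 1 = 10.6 dBV.
Gap to target: 13 dB.

13 dB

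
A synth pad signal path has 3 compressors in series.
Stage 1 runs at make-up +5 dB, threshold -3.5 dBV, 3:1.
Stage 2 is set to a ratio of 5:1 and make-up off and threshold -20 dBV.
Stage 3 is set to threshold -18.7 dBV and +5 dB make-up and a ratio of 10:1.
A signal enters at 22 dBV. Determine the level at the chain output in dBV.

-13.23 dBV

Stage 1: 22 dBV is 25.5 dB over -3.5 dBV; at 3:1 that becomes 8.5 dB over, giving 5 dBV; +5 dB make-up → 10 dBV.
Stage 2: overshoot 30 dB → 30/5 = 6 dB → -14 dBV.
Stage 3: overshoot 4.7 dB → 4.7/10 = 0.47 dB → -18.23 dBV; +5 dB make-up → -13.23 dBV.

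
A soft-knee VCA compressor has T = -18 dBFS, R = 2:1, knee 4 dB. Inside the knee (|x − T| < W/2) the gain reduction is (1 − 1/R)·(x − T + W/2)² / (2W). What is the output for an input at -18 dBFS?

x − T + W/2 = -18 − (-18) + 2 = 2.
GR = (1 − 1/2) × 2² / 8 = 0.5 × 4 / 8 = 0.25 dB.
Output = -18 − 0.25 = -18.25 dBFS.

-18.25 dBFS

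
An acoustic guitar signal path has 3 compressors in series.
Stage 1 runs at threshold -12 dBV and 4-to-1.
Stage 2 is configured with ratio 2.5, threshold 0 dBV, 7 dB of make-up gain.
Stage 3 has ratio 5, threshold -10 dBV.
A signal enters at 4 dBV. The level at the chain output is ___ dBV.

-8.2 dBV

Stage 1: 4 dBV is 16 dB over -12 dBV; at 4:1 that becomes 4 dB over, giving -8 dBV.
Stage 2: -8 dBV is at or below the 0 dBV threshold — no compression; make-up brings it to -1 dBV.
Stage 3: -1 dBV is 9 dB over -10 dBV; at 5:1 that becomes 1.8 dB over, giving -8.2 dBV.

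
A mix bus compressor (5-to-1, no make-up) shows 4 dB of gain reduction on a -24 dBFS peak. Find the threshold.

-29 dBFS

Gain reduction = -24 − (-28) = 4 dB; output overshoot = GR / (R − 1) = 4 / 4 = 1 dB.
Threshold = output − output overshoot = -28 − 1 = -29 dBFS.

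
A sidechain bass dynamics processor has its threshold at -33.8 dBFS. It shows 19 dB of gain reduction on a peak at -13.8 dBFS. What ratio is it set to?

Input overshoot = -13.8 − (-33.8) = 20 dB.
Output overshoot = 20 − 19 = 1 dB.
Ratio = input overshoot / output overshoot = 20 / 1 = 20.

20:1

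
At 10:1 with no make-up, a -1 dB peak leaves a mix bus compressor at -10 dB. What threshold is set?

-11 dB

Let T be the threshold. Output overshoot = (input overshoot)/R, so -10 − T = (-1 − T)/10.
10·(-10 − T) = -1 − T → 9·T = -100 − (-1) = -99.
T = -99/9 = -11 dB.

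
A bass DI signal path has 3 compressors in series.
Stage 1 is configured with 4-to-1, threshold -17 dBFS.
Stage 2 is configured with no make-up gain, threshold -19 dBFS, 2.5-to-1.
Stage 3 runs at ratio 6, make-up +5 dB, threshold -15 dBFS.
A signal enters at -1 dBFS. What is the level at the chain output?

Stage 1: -1 dBFS is 16 dB over -17 dBFS; at 4:1 that becomes 4 dB over, giving -13 dBFS.
Stage 2: overshoot 6 dB → 6/2.5 = 2.4 dB → -16.6 dBFS.
Stage 3: below threshold (-16.6 ≤ -15); passes unchanged; make-up brings it to -11.6 dBFS.

-11.6 dBFS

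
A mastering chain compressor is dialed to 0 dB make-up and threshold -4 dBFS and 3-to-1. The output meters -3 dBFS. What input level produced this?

-1 dBFS

That's 1 dB above the -4 dBFS threshold.
Input overshoot = R × output overshoot = 3 dB → input = -4 + 3 = -1 dBFS.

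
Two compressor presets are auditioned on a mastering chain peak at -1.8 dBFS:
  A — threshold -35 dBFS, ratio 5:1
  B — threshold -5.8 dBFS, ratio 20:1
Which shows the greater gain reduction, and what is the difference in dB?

A: overshoot 33.2 dB → output overshoot 6.64 dB → GR 26.56 dB.
B: overshoot 4 dB → output overshoot 0.2 dB → GR 3.8 dB.
Difference: 22.76 dB in favour of A.

A, by 22.76 dB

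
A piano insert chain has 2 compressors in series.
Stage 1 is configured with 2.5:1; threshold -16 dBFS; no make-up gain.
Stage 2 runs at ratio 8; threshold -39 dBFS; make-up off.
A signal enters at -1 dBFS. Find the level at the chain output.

-35.375 dBFS

Stage 1: overshoot 15 dB → 15/2.5 = 6 dB → -10 dBFS.
Stage 2: overshoot 29 dB → 29/8 = 3.625 dB → -35.375 dBFS.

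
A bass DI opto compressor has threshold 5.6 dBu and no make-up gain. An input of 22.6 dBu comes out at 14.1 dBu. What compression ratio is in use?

2:1

Input overshoot = 22.6 − 5.6 = 17 dB; output overshoot = 14.1 − 5.6 = 8.5 dB.
Ratio = 17 / 8.5 = 2.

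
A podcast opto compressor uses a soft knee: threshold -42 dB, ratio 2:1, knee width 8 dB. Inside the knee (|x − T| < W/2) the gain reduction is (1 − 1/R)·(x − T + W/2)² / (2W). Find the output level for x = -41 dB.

-41.78125 dB

x − T + W/2 = -41 − (-42) + 4 = 5.
GR = (1 − 1/2) × 5² / 16 = 0.5 × 25 / 16 = 0.78125 dB.
Output = -41 − 0.78125 = -41.78125 dB.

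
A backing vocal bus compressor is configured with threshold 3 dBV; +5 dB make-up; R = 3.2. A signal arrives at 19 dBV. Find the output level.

Overshoot: 19 − 3 = 16 dB.
At 3.2:1 the overshoot is divided by 3.2, leaving 5 dB above threshold.
Output = 3 + 5 = 8 dBV; make-up adds 5 dB, giving 13 dBV.

13 dBV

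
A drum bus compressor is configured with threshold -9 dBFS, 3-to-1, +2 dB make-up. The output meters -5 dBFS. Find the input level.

-3 dBFS

Stripping the +2 dB make-up gives -7 dBFS at the gain stage.
The compressed level sits -7 − (-9) = 2 dB over threshold.
Before 3:1 compression the overshoot was 2 × 3 = 6 dB, so input = -9 + 6 = -3 dBFS.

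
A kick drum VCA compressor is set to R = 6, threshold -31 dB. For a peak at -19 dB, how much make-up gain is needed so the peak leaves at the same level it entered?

10 dB

Overshoot 12 dB → 12/6 = 2 dB after compression, so the compressed level is -31 + 2 = -29 dB.
Make-up = target − compressed = -19 − (-29) = 10 dB.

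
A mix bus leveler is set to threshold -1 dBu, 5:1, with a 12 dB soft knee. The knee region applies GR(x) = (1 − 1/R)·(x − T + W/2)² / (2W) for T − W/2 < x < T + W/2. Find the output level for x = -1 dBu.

x − T + W/2 = -1 − (-1) + 6 = 6.
GR = (1 − 1/5) × 6² / 24 = 0.8 × 36 / 24 = 1.2 dB.
Output = -1 − 1.2 = -2.2 dBu.

-2.2 dBu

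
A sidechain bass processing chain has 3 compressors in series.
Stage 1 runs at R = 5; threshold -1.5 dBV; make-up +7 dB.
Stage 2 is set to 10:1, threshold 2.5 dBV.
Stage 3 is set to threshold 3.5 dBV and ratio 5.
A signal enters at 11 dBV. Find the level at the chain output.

3.05 dBV

Stage 1: 12.5 dB above -1.5 dBV, reduced 5:1 to 2.5 dB above → 1 dBV; +7 dB make-up → 8 dBV.
Stage 2: 5.5 dB above 2.5 dBV, reduced 10:1 to 0.55 dB above → 3.05 dBV.
Stage 3: 3.05 dBV ≤ 3.5 dBV, so stage 3 doesn't engage; output 3.05 dBV.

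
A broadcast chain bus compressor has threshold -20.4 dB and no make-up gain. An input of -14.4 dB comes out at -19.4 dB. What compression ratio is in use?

6:1

Input overshoot = -14.4 − (-20.4) = 6 dB; output overshoot = -19.4 − (-20.4) = 1 dB.
Ratio = 6 / 1 = 6.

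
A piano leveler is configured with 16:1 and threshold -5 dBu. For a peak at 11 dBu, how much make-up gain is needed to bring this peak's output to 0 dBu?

Overshoot 16 dB → 16/16 = 1 dB after compression, so the compressed level is -5 + 1 = -4 dBu.
Make-up = target − compressed = 0 − (-4) = 4 dB.

4 dB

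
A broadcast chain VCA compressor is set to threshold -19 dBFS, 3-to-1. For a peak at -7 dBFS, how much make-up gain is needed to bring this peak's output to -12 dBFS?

Without make-up, output = threshold + overshoot/3 = -19 + 4 = -15 dBFS.
Gap to target: 3 dB.

3 dB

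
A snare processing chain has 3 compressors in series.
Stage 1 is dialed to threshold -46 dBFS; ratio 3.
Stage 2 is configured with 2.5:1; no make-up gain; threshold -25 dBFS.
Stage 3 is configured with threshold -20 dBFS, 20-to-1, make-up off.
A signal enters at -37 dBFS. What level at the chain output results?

-43 dBFS

Stage 1: -37 dBFS is 9 dB over -46 dBFS; at 3:1 that becomes 3 dB over, giving -43 dBFS.
Stage 2: -43 dBFS ≤ -25 dBFS, so stage 2 doesn't engage; output -43 dBFS.
Stage 3: -43 dBFS ≤ -20 dBFS, so stage 3 doesn't engage; output -43 dBFS.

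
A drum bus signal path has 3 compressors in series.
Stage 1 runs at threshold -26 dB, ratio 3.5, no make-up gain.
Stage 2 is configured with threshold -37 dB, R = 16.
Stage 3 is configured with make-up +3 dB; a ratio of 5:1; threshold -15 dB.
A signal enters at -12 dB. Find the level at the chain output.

-33.0625 dB

Stage 1: -12 dB is 14 dB over -26 dB; at 3.5:1 that becomes 4 dB over, giving -22 dB.
Stage 2: overshoot 15 dB → 15/16 = 0.9375 dB → -36.0625 dB.
Stage 3: -36.0625 dB ≤ -15 dB, so stage 3 doesn't engage; make-up brings it to -33.0625 dB.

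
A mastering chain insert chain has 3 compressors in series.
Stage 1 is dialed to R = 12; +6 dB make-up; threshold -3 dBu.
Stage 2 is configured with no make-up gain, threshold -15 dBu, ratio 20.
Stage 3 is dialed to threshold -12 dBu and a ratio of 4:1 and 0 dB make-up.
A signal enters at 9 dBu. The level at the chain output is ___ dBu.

Stage 1: 9 dBu is 12 dB over -3 dBu; at 12:1 that becomes 1 dB over, giving -2 dBu; +6 dB make-up → 4 dBu.
Stage 2: 19 dB above -15 dBu, reduced 20:1 to 0.95 dB above → -14.05 dBu.
Stage 3: below threshold (-14.05 ≤ -12); passes unchanged; output -14.05 dBu.

-14.05 dBu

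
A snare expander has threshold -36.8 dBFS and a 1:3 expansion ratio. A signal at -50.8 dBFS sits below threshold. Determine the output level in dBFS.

Undershoot = (-36.8) − (-50.8) = 14 dB.
At 1:3, that expands to 42 dB under threshold.
Output = -36.8 − 42 = -78.8 dBFS.

-78.8 dBFS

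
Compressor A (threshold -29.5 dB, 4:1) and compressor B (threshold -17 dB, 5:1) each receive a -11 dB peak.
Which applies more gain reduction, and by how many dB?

A: overshoot 18.5 dB → output overshoot 4.625 dB → GR 13.875 dB.
B: overshoot 6 dB → output overshoot 1.2 dB → GR 4.8 dB.
Difference: 9.075 dB in favour of A.

A, by 9.075 dB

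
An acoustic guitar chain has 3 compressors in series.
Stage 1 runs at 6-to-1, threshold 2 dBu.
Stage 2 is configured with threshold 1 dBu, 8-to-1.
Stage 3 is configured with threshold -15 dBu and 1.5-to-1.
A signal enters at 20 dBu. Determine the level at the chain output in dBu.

-4 dBu

Stage 1: overshoot 18 dB → 18/6 = 3 dB → 5 dBu.
Stage 2: 5 dBu is 4 dB over 1 dBu; at 8:1 that becomes 0.5 dB over, giving 1.5 dBu.
Stage 3: overshoot 16.5 dB → 16.5/1.5 = 11 dB → -4 dBu.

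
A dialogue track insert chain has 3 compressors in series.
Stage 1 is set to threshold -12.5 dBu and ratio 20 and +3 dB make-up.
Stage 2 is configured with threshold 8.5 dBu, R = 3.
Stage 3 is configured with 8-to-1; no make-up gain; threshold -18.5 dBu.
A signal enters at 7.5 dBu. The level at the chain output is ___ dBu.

Stage 1: overshoot 20 dB → 20/20 = 1 dB → -11.5 dBu; +3 dB make-up → -8.5 dBu.
Stage 2: -8.5 dBu ≤ 8.5 dBu, so stage 2 doesn't engage; output -8.5 dBu.
Stage 3: -8.5 dBu is 10 dB over -18.5 dBu; at 8:1 that becomes 1.25 dB over, giving -17.25 dBu.

-17.25 dBu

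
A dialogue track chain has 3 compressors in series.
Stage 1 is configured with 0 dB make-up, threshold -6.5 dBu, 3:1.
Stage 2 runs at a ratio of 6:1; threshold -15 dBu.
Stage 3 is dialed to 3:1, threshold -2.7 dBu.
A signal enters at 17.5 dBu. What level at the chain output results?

-12.25 dBu

Stage 1: 17.5 dBu is 24 dB over -6.5 dBu; at 3:1 that becomes 8 dB over, giving 1.5 dBu.
Stage 2: overshoot 16.5 dB → 16.5/6 = 2.75 dB → -12.25 dBu.
Stage 3: -12.25 dBu is at or below the -2.7 dBu threshold — no compression; output -12.25 dBu.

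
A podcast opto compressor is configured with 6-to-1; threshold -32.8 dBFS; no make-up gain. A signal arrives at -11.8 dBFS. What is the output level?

-29.3 dBFS

The input is 21 dB above the -32.8 dBFS threshold.
At 6:1 the overshoot is divided by 6, leaving 3.5 dB above threshold.
So the level is -32.8 + 3.5 = -29.3 dBFS.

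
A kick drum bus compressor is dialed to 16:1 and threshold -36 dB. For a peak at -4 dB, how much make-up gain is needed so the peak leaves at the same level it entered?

Without make-up, output = threshold + overshoot/16 = -36 + 2 = -34 dB.
Gap to target: 30 dB.

30 dB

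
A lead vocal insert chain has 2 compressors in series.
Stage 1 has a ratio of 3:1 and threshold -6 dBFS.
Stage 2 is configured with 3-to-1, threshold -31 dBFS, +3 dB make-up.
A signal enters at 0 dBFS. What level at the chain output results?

Stage 1: 0 dBFS is 6 dB over -6 dBFS; at 3:1 that becomes 2 dB over, giving -4 dBFS.
Stage 2: overshoot 27 dB → 27/3 = 9 dB → -22 dBFS; +3 dB make-up → -19 dBFS.

-19 dBFS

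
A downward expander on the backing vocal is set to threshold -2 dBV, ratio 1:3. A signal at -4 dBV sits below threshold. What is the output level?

-8 dBV

Below threshold, a 1:3 expander applies gain = (3−1)×(T − x) of attenuation.
(3−1) × 2 = 4 dB, so output = -4 − 4 = -8 dBV.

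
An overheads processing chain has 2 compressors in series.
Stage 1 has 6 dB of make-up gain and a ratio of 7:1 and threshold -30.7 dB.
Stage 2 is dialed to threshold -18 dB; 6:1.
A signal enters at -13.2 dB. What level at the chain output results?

-22.2 dB

Stage 1: 17.5 dB above -30.7 dB, reduced 7:1 to 2.5 dB above → -28.2 dB; +6 dB make-up → -22.2 dB.
Stage 2: -22.2 dB is at or below the -18 dB threshold — no compression; output -22.2 dB.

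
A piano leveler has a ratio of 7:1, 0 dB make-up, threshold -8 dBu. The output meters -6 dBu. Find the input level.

6 dBu

Post-compression overshoot = -6 − (-8) = 2 dB.
Before 7:1 compression the overshoot was 2 × 7 = 14 dB, so input = -8 + 14 = 6 dBu.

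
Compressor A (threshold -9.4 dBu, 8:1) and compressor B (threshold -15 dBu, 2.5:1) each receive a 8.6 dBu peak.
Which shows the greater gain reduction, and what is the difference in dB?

A: 18 dB over, compressed to 2.25 dB over, so 15.75 dB of GR.
B: 23.6 dB over, compressed to 9.44 dB over, so 14.16 dB of GR.
A applies 1.59 dB more gain reduction.

A, by 1.59 dB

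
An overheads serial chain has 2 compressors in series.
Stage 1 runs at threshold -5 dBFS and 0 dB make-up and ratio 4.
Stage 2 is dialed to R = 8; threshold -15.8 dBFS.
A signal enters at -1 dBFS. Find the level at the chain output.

-14.325 dBFS

Stage 1: overshoot 4 dB → 4/4 = 1 dB → -4 dBFS.
Stage 2: -4 dBFS is 11.8 dB over -15.8 dBFS; at 8:1 that becomes 1.475 dB over, giving -14.325 dBFS.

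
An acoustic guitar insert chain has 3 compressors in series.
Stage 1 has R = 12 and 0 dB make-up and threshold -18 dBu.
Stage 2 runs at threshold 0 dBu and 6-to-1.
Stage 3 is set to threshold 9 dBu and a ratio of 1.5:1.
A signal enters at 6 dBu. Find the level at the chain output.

-16 dBu

Stage 1: 6 dBu is 24 dB over -18 dBu; at 12:1 that becomes 2 dB over, giving -16 dBu.
Stage 2: -16 dBu ≤ 0 dBu, so stage 2 doesn't engage; output -16 dBu.
Stage 3: -16 dBu is at or below the 9 dBu threshold — no compression; output -16 dBu.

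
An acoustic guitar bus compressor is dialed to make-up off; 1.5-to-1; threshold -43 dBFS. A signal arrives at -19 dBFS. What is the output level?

-19 dBFS sits 24 dB over threshold.
1.5:1 compression reduces that to 24/1.5 = 16 dB over.
That puts the output at -27 dBFS.

-27 dBFS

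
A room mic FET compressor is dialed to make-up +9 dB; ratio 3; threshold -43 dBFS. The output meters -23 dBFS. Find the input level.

-10 dBFS

Before make-up, the level was -23 − 9 = -32 dBFS.
The compressed level sits -32 − (-43) = 11 dB over threshold.
Undo the ratio: input overshoot = 11 × 3 = 33 dB, giving input = -10 dBFS.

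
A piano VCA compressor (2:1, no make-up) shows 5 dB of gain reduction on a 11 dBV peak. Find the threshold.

Let T be the threshold. Output overshoot = (input overshoot)/R, so 6 − T = (11 − T)/2.
2·(6 − T) = 11 − T → 1·T = 12 − 11 = 1.
T = 1/1 = 1 dBV.

1 dBV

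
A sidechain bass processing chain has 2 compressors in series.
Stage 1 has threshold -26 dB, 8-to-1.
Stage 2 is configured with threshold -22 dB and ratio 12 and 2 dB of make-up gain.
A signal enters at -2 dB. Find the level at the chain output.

-21 dB

Stage 1: -2 dB is 24 dB over -26 dB; at 8:1 that becomes 3 dB over, giving -23 dB.
Stage 2: -23 dB is at or below the -22 dB threshold — no compression; make-up brings it to -21 dB.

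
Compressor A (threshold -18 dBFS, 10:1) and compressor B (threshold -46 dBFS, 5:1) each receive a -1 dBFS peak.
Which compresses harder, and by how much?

B, by 20.7 dB

A: overshoot 17 dB → output overshoot 1.7 dB → GR 15.3 dB.
B: overshoot 45 dB → output overshoot 9 dB → GR 36 dB.
Difference: 20.7 dB in favour of B.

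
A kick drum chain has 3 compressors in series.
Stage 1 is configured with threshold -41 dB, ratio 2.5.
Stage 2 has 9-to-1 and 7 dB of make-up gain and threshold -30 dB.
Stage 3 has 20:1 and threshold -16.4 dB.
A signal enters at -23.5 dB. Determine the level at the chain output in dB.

-27 dB

Stage 1: -23.5 dB is 17.5 dB over -41 dB; at 2.5:1 that becomes 7 dB over, giving -34 dB.
Stage 2: -34 dB ≤ -30 dB, so stage 2 doesn't engage; make-up brings it to -27 dB.
Stage 3: -27 dB is at or below the -16.4 dB threshold — no compression; output -27 dB.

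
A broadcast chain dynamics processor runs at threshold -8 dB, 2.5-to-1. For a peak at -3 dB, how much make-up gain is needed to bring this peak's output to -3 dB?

3 dB

The peak compresses to -8 + 5/2.5 = -6 dB.
To reach -3 dB requires -3 − (-6) = 3 dB of make-up.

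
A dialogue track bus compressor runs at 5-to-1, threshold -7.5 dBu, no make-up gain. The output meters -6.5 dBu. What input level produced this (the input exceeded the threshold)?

-2.5 dBu

The compressed level sits -6.5 − (-7.5) = 1 dB over threshold.
Before 5:1 compression the overshoot was 1 × 5 = 5 dB, so input = -7.5 + 5 = -2.5 dBu.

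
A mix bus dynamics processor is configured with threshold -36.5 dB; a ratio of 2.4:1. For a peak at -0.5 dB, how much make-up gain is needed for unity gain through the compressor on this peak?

Overshoot 36 dB → 36/2.4 = 15 dB after compression, so the compressed level is -36.5 + 15 = -21.5 dB.
Make-up = target − compressed = -0.5 − (-21.5) = 21 dB.

21 dB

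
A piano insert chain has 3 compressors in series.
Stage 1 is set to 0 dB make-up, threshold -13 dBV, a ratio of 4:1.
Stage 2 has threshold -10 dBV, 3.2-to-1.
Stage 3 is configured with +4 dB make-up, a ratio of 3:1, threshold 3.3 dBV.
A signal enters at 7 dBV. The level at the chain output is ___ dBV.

-5.375 dBV

Stage 1: 20 dB above -13 dBV, reduced 4:1 to 5 dB above → -8 dBV.
Stage 2: -8 dBV is 2 dB over -10 dBV; at 3.2:1 that becomes 0.625 dB over, giving -9.375 dBV.
Stage 3: below threshold (-9.375 ≤ 3.3); passes unchanged; make-up brings it to -5.375 dBV.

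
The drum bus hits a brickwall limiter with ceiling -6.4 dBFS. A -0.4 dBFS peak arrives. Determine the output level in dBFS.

The limiter clamps the peak to its -6.4 dBFS ceiling.

-6.4 dBFS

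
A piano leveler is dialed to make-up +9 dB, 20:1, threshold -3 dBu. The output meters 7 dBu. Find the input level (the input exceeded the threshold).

17 dBu

Stripping the +9 dB make-up gives -2 dBu at the gain stage.
The compressed level sits -2 − (-3) = 1 dB over threshold.
Undo the ratio: input overshoot = 1 × 20 = 20 dB, giving input = 17 dBu.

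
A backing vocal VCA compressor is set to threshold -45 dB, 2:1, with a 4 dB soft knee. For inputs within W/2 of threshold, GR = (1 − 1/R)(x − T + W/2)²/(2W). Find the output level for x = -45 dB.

x − T + W/2 = -45 − (-45) + 2 = 2.
GR = (1 − 1/2) × 2² / 8 = 0.5 × 4 / 8 = 0.25 dB.
Output = -45 − 0.25 = -45.25 dB.

-45.25 dB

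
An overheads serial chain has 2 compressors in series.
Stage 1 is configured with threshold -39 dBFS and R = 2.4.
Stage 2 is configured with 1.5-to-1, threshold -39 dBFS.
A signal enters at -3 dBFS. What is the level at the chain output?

-29 dBFS

Stage 1: overshoot 36 dB → 36/2.4 = 15 dB → -24 dBFS.
Stage 2: -24 dBFS is 15 dB over -39 dBFS; at 1.5:1 that becomes 10 dB over, giving -29 dBFS.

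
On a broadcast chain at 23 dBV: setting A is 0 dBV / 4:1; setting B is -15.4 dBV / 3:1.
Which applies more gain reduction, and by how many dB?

B, by 8.35 dB

A: 23 dB over, compressed to 5.75 dB over, so 17.25 dB of GR.
B: 38.4 dB over, compressed to 12.8 dB over, so 25.6 dB of GR.
B reduces 8.35 dB more.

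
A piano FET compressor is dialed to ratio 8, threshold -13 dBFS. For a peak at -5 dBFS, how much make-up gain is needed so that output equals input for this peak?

The peak compresses to -13 + 8/8 = -12 dBFS.
To reach -5 dBFS requires -5 − (-12) = 7 dB of make-up.

7 dB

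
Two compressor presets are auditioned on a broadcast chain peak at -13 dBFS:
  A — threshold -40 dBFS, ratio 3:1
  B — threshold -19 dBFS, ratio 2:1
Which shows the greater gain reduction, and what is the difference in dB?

A: overshoot 27 dB → output overshoot 9 dB → GR 18 dB.
B: overshoot 6 dB → output overshoot 3 dB → GR 3 dB.
A reduces 15 dB more.

A, by 15 dB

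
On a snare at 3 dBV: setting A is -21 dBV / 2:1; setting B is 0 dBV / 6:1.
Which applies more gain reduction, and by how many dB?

A, by 9.5 dB

A: GR = 24 − 24/2 = 12 dB.
B: GR = 3 − 3/6 = 2.5 dB.
Difference: 9.5 dB in favour of A.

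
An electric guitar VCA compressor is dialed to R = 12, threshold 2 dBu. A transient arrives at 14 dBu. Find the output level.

The input is 12 dB above the 2 dBu threshold.
At 12:1 the overshoot is divided by 12, leaving 1 dB above threshold.
Output = 2 + 1 = 3 dBu.

3 dBu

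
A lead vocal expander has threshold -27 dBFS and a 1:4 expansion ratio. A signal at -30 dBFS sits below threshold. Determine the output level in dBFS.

Below threshold, a 1:4 expander applies gain = (4−1)×(T − x) of attenuation.
(4−1) × 3 = 9 dB, so output = -30 − 9 = -39 dBFS.

-39 dBFS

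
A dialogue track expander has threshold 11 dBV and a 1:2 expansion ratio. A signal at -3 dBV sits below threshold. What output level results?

-17 dBV

Undershoot = 11 − (-3) = 14 dB.
At 1:2, that expands to 28 dB under threshold.
Output = 11 − 28 = -17 dBV.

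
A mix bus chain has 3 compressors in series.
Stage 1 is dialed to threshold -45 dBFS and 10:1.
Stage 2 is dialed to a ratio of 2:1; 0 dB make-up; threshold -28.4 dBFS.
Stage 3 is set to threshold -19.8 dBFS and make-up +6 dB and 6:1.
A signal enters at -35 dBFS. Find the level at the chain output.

-38 dBFS

Stage 1: 10 dB above -45 dBFS, reduced 10:1 to 1 dB above → -44 dBFS.
Stage 2: -44 dBFS is at or below the -28.4 dBFS threshold — no compression; output -44 dBFS.
Stage 3: below threshold (-44 ≤ -19.8); passes unchanged; make-up brings it to -38 dBFS.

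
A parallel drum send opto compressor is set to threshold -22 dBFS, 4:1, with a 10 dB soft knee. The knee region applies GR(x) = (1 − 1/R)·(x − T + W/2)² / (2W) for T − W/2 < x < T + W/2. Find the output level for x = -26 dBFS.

-26.0375 dBFS

x − T + W/2 = -26 − (-22) + 5 = 1.
GR = (1 − 1/4) × 1² / 20 = 0.75 × 1 / 20 = 0.0375 dB.
Output = -26 − 0.0375 = -26.0375 dBFS.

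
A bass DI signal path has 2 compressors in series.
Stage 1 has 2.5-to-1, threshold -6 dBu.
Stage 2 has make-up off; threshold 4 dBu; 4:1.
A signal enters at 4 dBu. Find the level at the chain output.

-2 dBu

Stage 1: overshoot 10 dB → 10/2.5 = 4 dB → -2 dBu.
Stage 2: below threshold (-2 ≤ 4); passes unchanged; output -2 dBu.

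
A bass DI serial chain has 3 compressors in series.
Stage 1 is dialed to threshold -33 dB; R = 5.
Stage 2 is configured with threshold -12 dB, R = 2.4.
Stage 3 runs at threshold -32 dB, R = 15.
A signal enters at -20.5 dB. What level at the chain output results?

-31.9 dB

Stage 1: 12.5 dB above -33 dB, reduced 5:1 to 2.5 dB above → -30.5 dB.
Stage 2: below threshold (-30.5 ≤ -12); passes unchanged; output -30.5 dB.
Stage 3: overshoot 1.5 dB → 1.5/15 = 0.1 dB → -31.9 dB.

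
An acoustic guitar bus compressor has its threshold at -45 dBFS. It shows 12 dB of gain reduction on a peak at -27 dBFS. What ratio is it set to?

Input overshoot = -27 − (-45) = 18 dB.
Output overshoot = 18 − 12 = 6 dB.
Ratio = input overshoot / output overshoot = 18 / 6 = 3.

3:1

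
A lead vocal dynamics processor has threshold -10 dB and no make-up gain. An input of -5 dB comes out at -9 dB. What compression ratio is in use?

5:1

Input overshoot = -5 − (-10) = 5 dB; output overshoot = -9 − (-10) = 1 dB.
Ratio = 5 / 1 = 5.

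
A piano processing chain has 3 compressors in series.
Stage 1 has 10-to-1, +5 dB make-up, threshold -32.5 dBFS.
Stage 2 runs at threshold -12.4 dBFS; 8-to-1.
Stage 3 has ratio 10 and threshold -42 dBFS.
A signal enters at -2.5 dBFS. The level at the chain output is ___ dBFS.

Stage 1: 30 dB above -32.5 dBFS, reduced 10:1 to 3 dB above → -29.5 dBFS; +5 dB make-up → -24.5 dBFS.
Stage 2: -24.5 dBFS ≤ -12.4 dBFS, so stage 2 doesn't engage; output -24.5 dBFS.
Stage 3: 17.5 dB above -42 dBFS, reduced 10:1 to 1.75 dB above → -40.25 dBFS.

-40.25 dBFS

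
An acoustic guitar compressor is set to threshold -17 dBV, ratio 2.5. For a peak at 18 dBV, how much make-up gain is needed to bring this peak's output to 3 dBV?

The peak compresses to -17 + 35/2.5 = -3 dBV.
To reach 3 dBV requires 3 − (-3) = 6 dB of make-up.

6 dB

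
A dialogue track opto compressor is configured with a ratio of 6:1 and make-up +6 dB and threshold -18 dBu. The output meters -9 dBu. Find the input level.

0 dBu

Stripping the +6 dB make-up gives -15 dBu at the gain stage.
That's 3 dB above the -18 dBu threshold.
Before 6:1 compression the overshoot was 3 × 6 = 18 dB, so input = -18 + 18 = 0 dBu.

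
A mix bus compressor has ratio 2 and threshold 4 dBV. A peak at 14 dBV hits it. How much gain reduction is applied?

14 dBV exceeds the threshold by 10 dB.
After 2:1 compression the overshoot becomes 10/2 = 5 dB.
GR = overshoot in − overshoot out = 10 − 5 = 5 dB.

5 dB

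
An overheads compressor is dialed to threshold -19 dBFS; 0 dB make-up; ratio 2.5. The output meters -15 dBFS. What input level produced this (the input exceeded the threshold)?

-9 dBFS

Post-compression overshoot = -15 − (-19) = 4 dB.
Before 2.5:1 compression the overshoot was 4 × 2.5 = 10 dB, so input = -19 + 10 = -9 dBFS.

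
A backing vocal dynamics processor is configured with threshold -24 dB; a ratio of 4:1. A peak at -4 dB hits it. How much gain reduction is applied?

15 dB

Overshoot = -4 − (-24) = 20 dB.
After 4:1 compression the overshoot becomes 20/4 = 5 dB.
So the signal is attenuated by 20 − 5 = 15 dB.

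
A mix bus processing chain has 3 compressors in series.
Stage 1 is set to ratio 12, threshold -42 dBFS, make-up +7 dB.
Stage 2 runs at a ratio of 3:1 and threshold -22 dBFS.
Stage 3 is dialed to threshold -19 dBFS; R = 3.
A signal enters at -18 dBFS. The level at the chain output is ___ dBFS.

-33 dBFS

Stage 1: -18 dBFS is 24 dB over -42 dBFS; at 12:1 that becomes 2 dB over, giving -40 dBFS; +7 dB make-up → -33 dBFS.
Stage 2: -33 dBFS ≤ -22 dBFS, so stage 2 doesn't engage; output -33 dBFS.
Stage 3: -33 dBFS ≤ -19 dBFS, so stage 3 doesn't engage; output -33 dBFS.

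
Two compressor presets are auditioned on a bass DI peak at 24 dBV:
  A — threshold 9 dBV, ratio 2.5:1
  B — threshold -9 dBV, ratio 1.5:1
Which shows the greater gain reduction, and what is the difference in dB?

B, by 2 dB

A: GR = 15 − 15/2.5 = 9 dB.
B: GR = 33 − 33/1.5 = 11 dB.
B reduces 2 dB more.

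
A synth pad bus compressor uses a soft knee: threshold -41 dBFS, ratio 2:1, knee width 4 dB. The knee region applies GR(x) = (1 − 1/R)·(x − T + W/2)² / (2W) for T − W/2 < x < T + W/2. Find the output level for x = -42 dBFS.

-42.0625 dBFS

x − T + W/2 = -42 − (-41) + 2 = 1.
GR = (1 − 1/2) × 1² / 8 = 0.5 × 1 / 8 = 0.0625 dB.
Output = -42 − 0.0625 = -42.0625 dBFS.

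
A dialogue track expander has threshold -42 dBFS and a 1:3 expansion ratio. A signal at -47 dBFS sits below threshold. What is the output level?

-57 dBFS

Below threshold, a 1:3 expander applies gain = (3−1)×(T − x) of attenuation.
(3−1) × 5 = 10 dB, so output = -47 − 10 = -57 dBFS.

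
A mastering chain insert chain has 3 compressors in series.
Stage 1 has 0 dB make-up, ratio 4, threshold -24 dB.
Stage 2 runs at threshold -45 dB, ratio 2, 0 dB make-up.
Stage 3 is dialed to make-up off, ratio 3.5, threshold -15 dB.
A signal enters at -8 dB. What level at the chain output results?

Stage 1: overshoot 16 dB → 16/4 = 4 dB → -20 dB.
Stage 2: -20 dB is 25 dB over -45 dB; at 2:1 that becomes 12.5 dB over, giving -32.5 dB.
Stage 3: below threshold (-32.5 ≤ -15); passes unchanged; output -32.5 dB.

-32.5 dB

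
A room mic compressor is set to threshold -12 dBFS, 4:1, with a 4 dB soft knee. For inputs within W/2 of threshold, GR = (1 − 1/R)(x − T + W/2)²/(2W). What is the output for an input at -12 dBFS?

x − T + W/2 = -12 − (-12) + 2 = 2.
GR = (1 − 1/4) × 2² / 8 = 0.75 × 4 / 8 = 0.375 dB.
Output = -12 − 0.375 = -12.375 dBFS.

-12.375 dBFS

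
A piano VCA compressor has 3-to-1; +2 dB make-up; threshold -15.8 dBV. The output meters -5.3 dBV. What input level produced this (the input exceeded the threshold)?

Remove make-up: -5.3 − 2 = -7.3 dBV.
The compressed level sits -7.3 − (-15.8) = 8.5 dB over threshold.
Input overshoot = R × output overshoot = 25.5 dB → input = -15.8 + 25.5 = 9.7 dBV.

9.7 dBV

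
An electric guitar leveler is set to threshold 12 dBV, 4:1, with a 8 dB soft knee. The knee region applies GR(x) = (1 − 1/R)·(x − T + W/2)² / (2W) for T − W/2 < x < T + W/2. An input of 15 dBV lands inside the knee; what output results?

12.703125 dBV

x − T + W/2 = 15 − 12 + 4 = 7.
GR = (1 − 1/4) × 7² / 16 = 0.75 × 49 / 16 = 2.296875 dB.
Output = 15 − 2.296875 = 12.703125 dBV.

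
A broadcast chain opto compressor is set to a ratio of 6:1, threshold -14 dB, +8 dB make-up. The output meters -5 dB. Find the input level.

Before make-up, the level was -5 − 8 = -13 dB.
The compressed level sits -13 − (-14) = 1 dB over threshold.
Input overshoot = R × output overshoot = 6 dB → input = -14 + 6 = -8 dB.

-8 dB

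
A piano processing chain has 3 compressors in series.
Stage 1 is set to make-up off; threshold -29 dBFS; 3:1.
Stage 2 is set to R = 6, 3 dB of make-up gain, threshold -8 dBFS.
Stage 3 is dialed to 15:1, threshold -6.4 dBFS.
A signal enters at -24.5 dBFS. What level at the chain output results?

-24.5 dBFS

Stage 1: 4.5 dB above -29 dBFS, reduced 3:1 to 1.5 dB above → -27.5 dBFS.
Stage 2: -27.5 dBFS is at or below the -8 dBFS threshold — no compression; make-up brings it to -24.5 dBFS.
Stage 3: below threshold (-24.5 ≤ -6.4); passes unchanged; output -24.5 dBFS.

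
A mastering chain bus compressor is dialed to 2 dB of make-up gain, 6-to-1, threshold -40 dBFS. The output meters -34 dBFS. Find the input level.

Before make-up, the level was -34 − 2 = -36 dBFS.
The compressed level sits -36 − (-40) = 4 dB over threshold.
Input overshoot = R × output overshoot = 24 dB → input = -40 + 24 = -16 dBFS.

-16 dBFS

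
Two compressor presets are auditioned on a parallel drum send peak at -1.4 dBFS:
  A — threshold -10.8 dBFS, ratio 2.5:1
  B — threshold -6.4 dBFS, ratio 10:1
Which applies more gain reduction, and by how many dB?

A: 9.4 dB over, compressed to 3.76 dB over, so 5.64 dB of GR.
B: 5 dB over, compressed to 0.5 dB over, so 4.5 dB of GR.
A reduces 1.14 dB more.

A, by 1.14 dB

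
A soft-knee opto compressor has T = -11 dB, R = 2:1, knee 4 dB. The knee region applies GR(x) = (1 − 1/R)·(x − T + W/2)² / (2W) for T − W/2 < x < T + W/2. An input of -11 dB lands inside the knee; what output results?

-11.25 dB

x − T + W/2 = -11 − (-11) + 2 = 2.
GR = (1 − 1/2) × 2² / 8 = 0.5 × 4 / 8 = 0.25 dB.
Output = -11 − 0.25 = -11.25 dB.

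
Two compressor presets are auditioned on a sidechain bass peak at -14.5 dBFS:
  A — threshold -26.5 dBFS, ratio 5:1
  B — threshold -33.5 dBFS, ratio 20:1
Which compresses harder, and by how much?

B, by 8.45 dB

A: overshoot 12 dB → output overshoot 2.4 dB → GR 9.6 dB.
B: overshoot 19 dB → output overshoot 0.95 dB → GR 18.05 dB.
B reduces 8.45 dB more.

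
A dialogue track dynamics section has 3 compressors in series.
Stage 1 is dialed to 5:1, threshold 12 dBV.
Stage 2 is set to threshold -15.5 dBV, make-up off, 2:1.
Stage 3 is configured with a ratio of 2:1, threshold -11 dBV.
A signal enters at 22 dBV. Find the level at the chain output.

Stage 1: 10 dB above 12 dBV, reduced 5:1 to 2 dB above → 14 dBV.
Stage 2: 14 dBV is 29.5 dB over -15.5 dBV; at 2:1 that becomes 14.75 dB over, giving -0.75 dBV.
Stage 3: 10.25 dB above -11 dBV, reduced 2:1 to 5.125 dB above → -5.875 dBV.

-5.875 dBV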